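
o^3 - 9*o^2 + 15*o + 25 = (o - 5)^2*(o + 1)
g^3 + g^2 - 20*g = g*(g - 4)*(g + 5)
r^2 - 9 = (r - 3)*(r + 3)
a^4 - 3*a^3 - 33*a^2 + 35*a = a*(a - 7)*(a - 1)*(a + 5)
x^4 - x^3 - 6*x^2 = x^2*(x - 3)*(x + 2)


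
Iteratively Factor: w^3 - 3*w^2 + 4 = (w - 2)*(w^2 - w - 2) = (w - 2)^2*(w + 1)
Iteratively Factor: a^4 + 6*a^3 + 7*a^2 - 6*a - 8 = (a + 1)*(a^3 + 5*a^2 + 2*a - 8) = (a - 1)*(a + 1)*(a^2 + 6*a + 8) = (a - 1)*(a + 1)*(a + 2)*(a + 4)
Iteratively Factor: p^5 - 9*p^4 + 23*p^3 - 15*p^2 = (p - 3)*(p^4 - 6*p^3 + 5*p^2) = (p - 3)*(p - 1)*(p^3 - 5*p^2) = (p - 5)*(p - 3)*(p - 1)*(p^2) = p*(p - 5)*(p - 3)*(p - 1)*(p)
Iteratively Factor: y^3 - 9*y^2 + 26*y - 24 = (y - 4)*(y^2 - 5*y + 6) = (y - 4)*(y - 2)*(y - 3)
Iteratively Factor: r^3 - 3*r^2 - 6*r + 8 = (r - 1)*(r^2 - 2*r - 8) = (r - 1)*(r + 2)*(r - 4)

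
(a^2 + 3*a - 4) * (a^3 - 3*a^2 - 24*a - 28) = a^5 - 37*a^3 - 88*a^2 + 12*a + 112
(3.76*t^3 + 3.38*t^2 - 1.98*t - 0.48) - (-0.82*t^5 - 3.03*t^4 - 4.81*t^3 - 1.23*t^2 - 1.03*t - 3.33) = 0.82*t^5 + 3.03*t^4 + 8.57*t^3 + 4.61*t^2 - 0.95*t + 2.85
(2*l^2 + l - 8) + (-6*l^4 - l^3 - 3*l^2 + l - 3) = -6*l^4 - l^3 - l^2 + 2*l - 11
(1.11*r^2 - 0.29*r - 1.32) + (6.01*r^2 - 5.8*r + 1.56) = 7.12*r^2 - 6.09*r + 0.24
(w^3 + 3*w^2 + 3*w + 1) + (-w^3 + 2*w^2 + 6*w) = 5*w^2 + 9*w + 1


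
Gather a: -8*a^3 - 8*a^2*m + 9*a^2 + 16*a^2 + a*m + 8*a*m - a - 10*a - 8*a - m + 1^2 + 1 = -8*a^3 + a^2*(25 - 8*m) + a*(9*m - 19) - m + 2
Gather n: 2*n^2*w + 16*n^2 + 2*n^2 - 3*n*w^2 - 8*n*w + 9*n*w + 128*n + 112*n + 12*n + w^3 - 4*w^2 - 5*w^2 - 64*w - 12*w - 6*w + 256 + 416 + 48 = n^2*(2*w + 18) + n*(-3*w^2 + w + 252) + w^3 - 9*w^2 - 82*w + 720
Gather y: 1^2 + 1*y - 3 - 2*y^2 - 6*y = -2*y^2 - 5*y - 2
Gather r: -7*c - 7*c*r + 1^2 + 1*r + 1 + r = -7*c + r*(2 - 7*c) + 2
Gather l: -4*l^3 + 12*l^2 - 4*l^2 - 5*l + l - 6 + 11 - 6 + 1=-4*l^3 + 8*l^2 - 4*l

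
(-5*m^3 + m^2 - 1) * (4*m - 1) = -20*m^4 + 9*m^3 - m^2 - 4*m + 1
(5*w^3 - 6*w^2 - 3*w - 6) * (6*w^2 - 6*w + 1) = 30*w^5 - 66*w^4 + 23*w^3 - 24*w^2 + 33*w - 6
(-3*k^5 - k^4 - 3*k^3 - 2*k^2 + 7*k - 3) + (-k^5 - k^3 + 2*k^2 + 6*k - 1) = -4*k^5 - k^4 - 4*k^3 + 13*k - 4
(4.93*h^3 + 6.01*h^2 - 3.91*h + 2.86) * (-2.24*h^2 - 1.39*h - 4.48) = -11.0432*h^5 - 20.3151*h^4 - 21.6819*h^3 - 27.8963*h^2 + 13.5414*h - 12.8128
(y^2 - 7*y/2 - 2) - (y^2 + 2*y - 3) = 1 - 11*y/2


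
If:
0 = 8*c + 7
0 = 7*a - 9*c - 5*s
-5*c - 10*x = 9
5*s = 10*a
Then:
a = 21/8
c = -7/8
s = 21/4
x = -37/80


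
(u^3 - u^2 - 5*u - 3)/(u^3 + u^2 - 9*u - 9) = (u + 1)/(u + 3)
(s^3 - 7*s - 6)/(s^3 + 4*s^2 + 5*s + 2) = (s - 3)/(s + 1)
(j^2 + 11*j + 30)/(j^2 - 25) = (j + 6)/(j - 5)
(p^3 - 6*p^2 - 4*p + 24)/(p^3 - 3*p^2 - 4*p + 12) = (p - 6)/(p - 3)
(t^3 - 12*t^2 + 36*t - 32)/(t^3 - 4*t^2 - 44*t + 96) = (t - 2)/(t + 6)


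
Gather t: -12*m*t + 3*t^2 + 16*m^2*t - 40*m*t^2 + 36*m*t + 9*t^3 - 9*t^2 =9*t^3 + t^2*(-40*m - 6) + t*(16*m^2 + 24*m)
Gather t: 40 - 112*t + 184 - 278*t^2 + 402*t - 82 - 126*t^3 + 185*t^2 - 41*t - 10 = -126*t^3 - 93*t^2 + 249*t + 132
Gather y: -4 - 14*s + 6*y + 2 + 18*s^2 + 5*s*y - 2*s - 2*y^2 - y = 18*s^2 - 16*s - 2*y^2 + y*(5*s + 5) - 2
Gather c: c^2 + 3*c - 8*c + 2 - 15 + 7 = c^2 - 5*c - 6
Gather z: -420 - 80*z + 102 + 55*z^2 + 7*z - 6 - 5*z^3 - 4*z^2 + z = -5*z^3 + 51*z^2 - 72*z - 324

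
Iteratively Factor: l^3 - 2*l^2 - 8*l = (l)*(l^2 - 2*l - 8) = l*(l + 2)*(l - 4)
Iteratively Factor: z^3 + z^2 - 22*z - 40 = (z - 5)*(z^2 + 6*z + 8) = (z - 5)*(z + 4)*(z + 2)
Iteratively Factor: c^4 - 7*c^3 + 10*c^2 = (c)*(c^3 - 7*c^2 + 10*c) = c*(c - 5)*(c^2 - 2*c) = c*(c - 5)*(c - 2)*(c)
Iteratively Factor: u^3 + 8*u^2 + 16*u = (u + 4)*(u^2 + 4*u) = (u + 4)^2*(u)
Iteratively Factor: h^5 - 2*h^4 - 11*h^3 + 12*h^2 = (h + 3)*(h^4 - 5*h^3 + 4*h^2) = h*(h + 3)*(h^3 - 5*h^2 + 4*h) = h^2*(h + 3)*(h^2 - 5*h + 4) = h^2*(h - 4)*(h + 3)*(h - 1)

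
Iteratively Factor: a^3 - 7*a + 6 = (a + 3)*(a^2 - 3*a + 2) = (a - 2)*(a + 3)*(a - 1)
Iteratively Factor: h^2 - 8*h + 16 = (h - 4)*(h - 4)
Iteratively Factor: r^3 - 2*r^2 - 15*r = (r - 5)*(r^2 + 3*r) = r*(r - 5)*(r + 3)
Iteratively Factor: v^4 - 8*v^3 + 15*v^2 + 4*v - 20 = (v - 5)*(v^3 - 3*v^2 + 4) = (v - 5)*(v + 1)*(v^2 - 4*v + 4) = (v - 5)*(v - 2)*(v + 1)*(v - 2)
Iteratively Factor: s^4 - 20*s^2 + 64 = (s - 4)*(s^3 + 4*s^2 - 4*s - 16) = (s - 4)*(s - 2)*(s^2 + 6*s + 8) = (s - 4)*(s - 2)*(s + 2)*(s + 4)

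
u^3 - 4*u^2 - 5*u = u*(u - 5)*(u + 1)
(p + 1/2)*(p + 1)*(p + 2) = p^3 + 7*p^2/2 + 7*p/2 + 1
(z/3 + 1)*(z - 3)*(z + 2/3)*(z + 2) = z^4/3 + 8*z^3/9 - 23*z^2/9 - 8*z - 4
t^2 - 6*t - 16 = (t - 8)*(t + 2)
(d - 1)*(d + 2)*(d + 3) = d^3 + 4*d^2 + d - 6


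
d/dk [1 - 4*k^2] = -8*k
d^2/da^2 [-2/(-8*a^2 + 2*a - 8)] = 2*(-16*a^2 + 4*a + (8*a - 1)^2 - 16)/(4*a^2 - a + 4)^3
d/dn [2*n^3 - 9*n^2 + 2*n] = 6*n^2 - 18*n + 2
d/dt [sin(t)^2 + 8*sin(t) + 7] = 2*(sin(t) + 4)*cos(t)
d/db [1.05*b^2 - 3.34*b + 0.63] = 2.1*b - 3.34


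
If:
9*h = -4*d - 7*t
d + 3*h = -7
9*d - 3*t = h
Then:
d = 28/41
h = -105/41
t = 119/41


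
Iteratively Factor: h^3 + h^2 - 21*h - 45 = (h + 3)*(h^2 - 2*h - 15) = (h + 3)^2*(h - 5)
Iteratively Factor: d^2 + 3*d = (d + 3)*(d)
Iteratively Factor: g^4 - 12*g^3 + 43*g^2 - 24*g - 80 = (g - 4)*(g^3 - 8*g^2 + 11*g + 20) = (g - 4)^2*(g^2 - 4*g - 5) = (g - 4)^2*(g + 1)*(g - 5)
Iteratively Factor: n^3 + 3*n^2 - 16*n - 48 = (n - 4)*(n^2 + 7*n + 12) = (n - 4)*(n + 4)*(n + 3)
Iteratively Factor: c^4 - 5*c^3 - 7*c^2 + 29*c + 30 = (c - 3)*(c^3 - 2*c^2 - 13*c - 10) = (c - 5)*(c - 3)*(c^2 + 3*c + 2) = (c - 5)*(c - 3)*(c + 2)*(c + 1)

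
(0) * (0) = 0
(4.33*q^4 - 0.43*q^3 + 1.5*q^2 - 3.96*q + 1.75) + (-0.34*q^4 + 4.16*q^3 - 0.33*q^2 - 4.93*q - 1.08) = 3.99*q^4 + 3.73*q^3 + 1.17*q^2 - 8.89*q + 0.67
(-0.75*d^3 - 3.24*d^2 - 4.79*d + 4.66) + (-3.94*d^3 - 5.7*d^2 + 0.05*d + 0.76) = -4.69*d^3 - 8.94*d^2 - 4.74*d + 5.42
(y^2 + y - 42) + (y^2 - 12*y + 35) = 2*y^2 - 11*y - 7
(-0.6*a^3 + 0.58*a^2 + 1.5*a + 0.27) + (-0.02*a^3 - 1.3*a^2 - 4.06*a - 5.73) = -0.62*a^3 - 0.72*a^2 - 2.56*a - 5.46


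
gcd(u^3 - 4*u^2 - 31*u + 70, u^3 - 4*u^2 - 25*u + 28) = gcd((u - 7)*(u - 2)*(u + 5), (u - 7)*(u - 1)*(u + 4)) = u - 7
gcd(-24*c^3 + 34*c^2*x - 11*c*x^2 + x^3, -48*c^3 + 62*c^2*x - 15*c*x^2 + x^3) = 6*c^2 - 7*c*x + x^2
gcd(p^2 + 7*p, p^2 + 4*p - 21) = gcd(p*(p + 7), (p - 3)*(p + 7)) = p + 7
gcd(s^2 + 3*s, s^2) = s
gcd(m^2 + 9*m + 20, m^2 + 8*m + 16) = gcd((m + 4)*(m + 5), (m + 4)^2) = m + 4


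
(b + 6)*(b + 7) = b^2 + 13*b + 42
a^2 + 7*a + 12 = (a + 3)*(a + 4)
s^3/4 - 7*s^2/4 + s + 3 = (s/4 + 1/4)*(s - 6)*(s - 2)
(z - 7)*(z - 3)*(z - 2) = z^3 - 12*z^2 + 41*z - 42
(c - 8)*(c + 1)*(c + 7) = c^3 - 57*c - 56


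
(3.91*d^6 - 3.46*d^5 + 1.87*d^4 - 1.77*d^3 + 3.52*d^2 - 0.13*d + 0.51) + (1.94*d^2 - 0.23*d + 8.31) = 3.91*d^6 - 3.46*d^5 + 1.87*d^4 - 1.77*d^3 + 5.46*d^2 - 0.36*d + 8.82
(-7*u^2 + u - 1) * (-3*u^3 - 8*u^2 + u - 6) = 21*u^5 + 53*u^4 - 12*u^3 + 51*u^2 - 7*u + 6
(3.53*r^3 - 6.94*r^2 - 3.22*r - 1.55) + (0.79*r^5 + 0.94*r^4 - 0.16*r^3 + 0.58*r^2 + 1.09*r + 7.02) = 0.79*r^5 + 0.94*r^4 + 3.37*r^3 - 6.36*r^2 - 2.13*r + 5.47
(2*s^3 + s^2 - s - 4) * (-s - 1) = -2*s^4 - 3*s^3 + 5*s + 4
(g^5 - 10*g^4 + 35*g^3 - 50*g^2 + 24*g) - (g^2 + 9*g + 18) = g^5 - 10*g^4 + 35*g^3 - 51*g^2 + 15*g - 18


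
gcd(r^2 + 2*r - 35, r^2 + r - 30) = r - 5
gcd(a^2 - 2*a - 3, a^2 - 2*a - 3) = a^2 - 2*a - 3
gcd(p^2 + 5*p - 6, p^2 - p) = p - 1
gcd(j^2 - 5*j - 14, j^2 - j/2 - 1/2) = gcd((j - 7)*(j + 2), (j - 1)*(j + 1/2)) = 1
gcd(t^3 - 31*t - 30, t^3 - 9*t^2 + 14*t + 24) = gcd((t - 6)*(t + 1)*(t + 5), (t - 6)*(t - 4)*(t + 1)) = t^2 - 5*t - 6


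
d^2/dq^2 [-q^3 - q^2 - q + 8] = -6*q - 2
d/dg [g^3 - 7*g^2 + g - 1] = 3*g^2 - 14*g + 1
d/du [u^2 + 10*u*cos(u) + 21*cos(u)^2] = -10*u*sin(u) + 2*u - 21*sin(2*u) + 10*cos(u)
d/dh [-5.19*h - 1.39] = -5.19000000000000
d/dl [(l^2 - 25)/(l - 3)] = (-l^2 + 2*l*(l - 3) + 25)/(l - 3)^2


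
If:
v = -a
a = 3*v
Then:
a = 0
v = 0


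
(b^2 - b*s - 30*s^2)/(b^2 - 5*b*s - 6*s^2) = (b + 5*s)/(b + s)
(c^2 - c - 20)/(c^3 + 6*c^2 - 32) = (c - 5)/(c^2 + 2*c - 8)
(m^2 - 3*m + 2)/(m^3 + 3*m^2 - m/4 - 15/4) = 4*(m - 2)/(4*m^2 + 16*m + 15)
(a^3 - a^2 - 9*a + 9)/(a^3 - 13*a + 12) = (a + 3)/(a + 4)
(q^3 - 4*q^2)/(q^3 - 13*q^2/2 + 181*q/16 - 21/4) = 16*q^2/(16*q^2 - 40*q + 21)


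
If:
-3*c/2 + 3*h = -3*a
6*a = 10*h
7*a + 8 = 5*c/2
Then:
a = 8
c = 128/5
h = 24/5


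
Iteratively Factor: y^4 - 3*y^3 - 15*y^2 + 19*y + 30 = (y - 2)*(y^3 - y^2 - 17*y - 15) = (y - 2)*(y + 1)*(y^2 - 2*y - 15) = (y - 5)*(y - 2)*(y + 1)*(y + 3)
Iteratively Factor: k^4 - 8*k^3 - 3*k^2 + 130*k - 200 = (k - 5)*(k^3 - 3*k^2 - 18*k + 40) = (k - 5)*(k - 2)*(k^2 - k - 20) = (k - 5)*(k - 2)*(k + 4)*(k - 5)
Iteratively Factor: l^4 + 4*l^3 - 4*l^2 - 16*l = (l + 4)*(l^3 - 4*l) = (l - 2)*(l + 4)*(l^2 + 2*l) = (l - 2)*(l + 2)*(l + 4)*(l)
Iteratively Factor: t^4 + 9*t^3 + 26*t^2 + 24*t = (t)*(t^3 + 9*t^2 + 26*t + 24) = t*(t + 3)*(t^2 + 6*t + 8) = t*(t + 2)*(t + 3)*(t + 4)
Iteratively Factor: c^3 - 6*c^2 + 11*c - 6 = (c - 1)*(c^2 - 5*c + 6) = (c - 2)*(c - 1)*(c - 3)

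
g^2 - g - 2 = (g - 2)*(g + 1)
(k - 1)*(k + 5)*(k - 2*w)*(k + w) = k^4 - k^3*w + 4*k^3 - 2*k^2*w^2 - 4*k^2*w - 5*k^2 - 8*k*w^2 + 5*k*w + 10*w^2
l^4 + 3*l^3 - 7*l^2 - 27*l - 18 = (l - 3)*(l + 1)*(l + 2)*(l + 3)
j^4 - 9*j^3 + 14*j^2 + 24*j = j*(j - 6)*(j - 4)*(j + 1)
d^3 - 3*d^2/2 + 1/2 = (d - 1)^2*(d + 1/2)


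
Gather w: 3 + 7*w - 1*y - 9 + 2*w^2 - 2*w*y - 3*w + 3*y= 2*w^2 + w*(4 - 2*y) + 2*y - 6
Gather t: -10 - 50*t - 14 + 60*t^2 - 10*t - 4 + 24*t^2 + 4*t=84*t^2 - 56*t - 28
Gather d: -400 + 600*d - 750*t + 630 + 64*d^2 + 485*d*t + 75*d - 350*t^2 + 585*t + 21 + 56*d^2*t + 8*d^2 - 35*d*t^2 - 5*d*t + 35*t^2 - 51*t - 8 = d^2*(56*t + 72) + d*(-35*t^2 + 480*t + 675) - 315*t^2 - 216*t + 243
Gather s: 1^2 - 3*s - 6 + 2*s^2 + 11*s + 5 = 2*s^2 + 8*s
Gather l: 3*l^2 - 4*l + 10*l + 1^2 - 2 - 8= 3*l^2 + 6*l - 9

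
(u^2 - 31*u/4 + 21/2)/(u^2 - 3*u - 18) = (u - 7/4)/(u + 3)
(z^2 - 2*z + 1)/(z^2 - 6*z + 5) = (z - 1)/(z - 5)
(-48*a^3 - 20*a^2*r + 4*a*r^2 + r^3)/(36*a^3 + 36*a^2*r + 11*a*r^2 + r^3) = (-4*a + r)/(3*a + r)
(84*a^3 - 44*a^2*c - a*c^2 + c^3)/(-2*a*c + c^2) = -42*a^2/c + a + c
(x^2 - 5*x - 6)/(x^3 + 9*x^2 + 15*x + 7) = (x - 6)/(x^2 + 8*x + 7)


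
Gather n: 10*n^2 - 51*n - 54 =10*n^2 - 51*n - 54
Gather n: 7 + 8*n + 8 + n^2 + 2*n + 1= n^2 + 10*n + 16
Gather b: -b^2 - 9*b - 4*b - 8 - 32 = -b^2 - 13*b - 40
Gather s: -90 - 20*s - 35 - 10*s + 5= -30*s - 120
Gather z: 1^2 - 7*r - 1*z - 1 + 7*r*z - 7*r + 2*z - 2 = -14*r + z*(7*r + 1) - 2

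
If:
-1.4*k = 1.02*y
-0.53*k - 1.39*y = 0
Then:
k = 0.00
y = 0.00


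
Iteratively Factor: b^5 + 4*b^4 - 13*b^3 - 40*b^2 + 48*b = (b - 3)*(b^4 + 7*b^3 + 8*b^2 - 16*b) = (b - 3)*(b + 4)*(b^3 + 3*b^2 - 4*b) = (b - 3)*(b + 4)^2*(b^2 - b) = b*(b - 3)*(b + 4)^2*(b - 1)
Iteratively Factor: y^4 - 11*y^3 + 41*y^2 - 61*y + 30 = (y - 1)*(y^3 - 10*y^2 + 31*y - 30) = (y - 2)*(y - 1)*(y^2 - 8*y + 15) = (y - 5)*(y - 2)*(y - 1)*(y - 3)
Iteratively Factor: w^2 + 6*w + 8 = (w + 4)*(w + 2)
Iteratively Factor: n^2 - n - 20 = (n - 5)*(n + 4)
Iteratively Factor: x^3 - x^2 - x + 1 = (x + 1)*(x^2 - 2*x + 1) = (x - 1)*(x + 1)*(x - 1)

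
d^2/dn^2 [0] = 0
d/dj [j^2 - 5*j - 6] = 2*j - 5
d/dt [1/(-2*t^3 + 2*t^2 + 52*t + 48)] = (3*t^2/2 - t - 13)/(-t^3 + t^2 + 26*t + 24)^2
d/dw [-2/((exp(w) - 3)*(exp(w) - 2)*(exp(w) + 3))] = 2*((exp(w) - 3)*(exp(w) - 2) + (exp(w) - 3)*(exp(w) + 3) + (exp(w) - 2)*(exp(w) + 3))*exp(w)/((exp(w) - 3)^2*(exp(w) - 2)^2*(exp(w) + 3)^2)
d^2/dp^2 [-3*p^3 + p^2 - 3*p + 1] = 2 - 18*p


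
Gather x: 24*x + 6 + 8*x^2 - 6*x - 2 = 8*x^2 + 18*x + 4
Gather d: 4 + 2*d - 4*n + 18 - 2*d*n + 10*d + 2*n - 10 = d*(12 - 2*n) - 2*n + 12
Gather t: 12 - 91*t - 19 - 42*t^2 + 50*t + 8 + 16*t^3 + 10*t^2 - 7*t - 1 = 16*t^3 - 32*t^2 - 48*t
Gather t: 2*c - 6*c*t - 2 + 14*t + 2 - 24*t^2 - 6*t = 2*c - 24*t^2 + t*(8 - 6*c)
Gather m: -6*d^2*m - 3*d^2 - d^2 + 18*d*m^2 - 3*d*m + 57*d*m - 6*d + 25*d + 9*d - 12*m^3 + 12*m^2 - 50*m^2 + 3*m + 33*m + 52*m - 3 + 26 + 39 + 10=-4*d^2 + 28*d - 12*m^3 + m^2*(18*d - 38) + m*(-6*d^2 + 54*d + 88) + 72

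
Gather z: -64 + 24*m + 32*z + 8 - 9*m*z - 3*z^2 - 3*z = 24*m - 3*z^2 + z*(29 - 9*m) - 56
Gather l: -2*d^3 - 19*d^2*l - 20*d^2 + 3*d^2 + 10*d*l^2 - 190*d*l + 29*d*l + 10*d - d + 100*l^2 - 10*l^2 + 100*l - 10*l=-2*d^3 - 17*d^2 + 9*d + l^2*(10*d + 90) + l*(-19*d^2 - 161*d + 90)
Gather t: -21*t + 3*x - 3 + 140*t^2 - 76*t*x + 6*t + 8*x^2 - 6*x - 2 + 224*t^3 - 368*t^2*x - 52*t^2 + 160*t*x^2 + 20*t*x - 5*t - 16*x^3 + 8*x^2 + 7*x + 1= 224*t^3 + t^2*(88 - 368*x) + t*(160*x^2 - 56*x - 20) - 16*x^3 + 16*x^2 + 4*x - 4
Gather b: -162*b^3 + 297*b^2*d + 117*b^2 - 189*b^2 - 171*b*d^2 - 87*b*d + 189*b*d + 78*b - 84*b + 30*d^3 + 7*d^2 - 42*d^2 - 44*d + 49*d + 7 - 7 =-162*b^3 + b^2*(297*d - 72) + b*(-171*d^2 + 102*d - 6) + 30*d^3 - 35*d^2 + 5*d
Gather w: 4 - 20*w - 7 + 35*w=15*w - 3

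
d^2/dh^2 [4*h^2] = 8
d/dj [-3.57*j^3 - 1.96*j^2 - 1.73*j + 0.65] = -10.71*j^2 - 3.92*j - 1.73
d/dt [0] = 0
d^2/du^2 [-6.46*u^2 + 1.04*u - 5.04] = -12.9200000000000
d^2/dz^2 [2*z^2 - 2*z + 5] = 4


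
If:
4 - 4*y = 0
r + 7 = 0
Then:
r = -7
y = 1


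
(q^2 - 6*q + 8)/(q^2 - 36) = (q^2 - 6*q + 8)/(q^2 - 36)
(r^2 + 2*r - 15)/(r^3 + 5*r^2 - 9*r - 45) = 1/(r + 3)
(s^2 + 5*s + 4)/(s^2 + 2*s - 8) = (s + 1)/(s - 2)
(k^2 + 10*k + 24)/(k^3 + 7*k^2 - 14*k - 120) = (k + 4)/(k^2 + k - 20)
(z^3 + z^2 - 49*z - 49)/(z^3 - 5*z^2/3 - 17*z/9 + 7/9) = 9*(z^2 - 49)/(9*z^2 - 24*z + 7)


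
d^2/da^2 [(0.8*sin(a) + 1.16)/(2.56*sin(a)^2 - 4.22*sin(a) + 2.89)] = (-5.24288*sin(a)^5 - 39.051264*sin(a)^4 + 83.593216*sin(a)^3 + 49.527248*sin(a)^2 - 131.5314*sin(a) + 43.66448)/(16.777216*sin(a)^6 - 82.968576*sin(a)^5 + 193.588224*sin(a)^4 - 262.478936*sin(a)^3 + 218.542956*sin(a)^2 - 105.737586*sin(a) + 24.137569)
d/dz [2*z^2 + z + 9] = 4*z + 1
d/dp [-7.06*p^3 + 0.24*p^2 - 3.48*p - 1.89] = -21.18*p^2 + 0.48*p - 3.48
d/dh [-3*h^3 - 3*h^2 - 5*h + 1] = -9*h^2 - 6*h - 5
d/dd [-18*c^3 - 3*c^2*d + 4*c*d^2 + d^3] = -3*c^2 + 8*c*d + 3*d^2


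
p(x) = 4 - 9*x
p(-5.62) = 54.58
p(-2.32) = 24.88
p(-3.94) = 39.46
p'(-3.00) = -9.00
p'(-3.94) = -9.00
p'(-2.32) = -9.00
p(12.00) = -104.00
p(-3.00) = 31.00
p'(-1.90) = -9.00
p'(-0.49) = -9.00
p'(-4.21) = -9.00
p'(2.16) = -9.00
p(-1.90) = 21.10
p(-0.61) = 9.49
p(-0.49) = 8.41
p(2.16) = -15.44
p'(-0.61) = -9.00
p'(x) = -9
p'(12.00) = -9.00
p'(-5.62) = -9.00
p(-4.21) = 41.89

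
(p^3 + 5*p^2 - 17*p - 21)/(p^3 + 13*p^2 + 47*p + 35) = (p - 3)/(p + 5)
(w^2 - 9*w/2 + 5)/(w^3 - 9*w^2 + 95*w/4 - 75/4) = 2*(w - 2)/(2*w^2 - 13*w + 15)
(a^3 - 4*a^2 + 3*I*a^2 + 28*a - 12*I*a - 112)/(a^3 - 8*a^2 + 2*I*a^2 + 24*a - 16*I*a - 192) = (a^2 + a*(-4 + 7*I) - 28*I)/(a^2 + a*(-8 + 6*I) - 48*I)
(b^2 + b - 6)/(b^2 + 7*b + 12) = (b - 2)/(b + 4)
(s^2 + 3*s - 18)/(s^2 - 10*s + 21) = (s + 6)/(s - 7)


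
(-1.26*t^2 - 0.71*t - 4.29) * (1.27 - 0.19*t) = 0.2394*t^3 - 1.4653*t^2 - 0.0865999999999999*t - 5.4483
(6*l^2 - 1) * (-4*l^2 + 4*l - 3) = -24*l^4 + 24*l^3 - 14*l^2 - 4*l + 3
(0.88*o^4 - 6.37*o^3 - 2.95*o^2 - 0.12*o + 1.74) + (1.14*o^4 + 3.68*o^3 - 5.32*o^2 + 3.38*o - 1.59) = 2.02*o^4 - 2.69*o^3 - 8.27*o^2 + 3.26*o + 0.15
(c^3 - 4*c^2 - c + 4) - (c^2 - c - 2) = c^3 - 5*c^2 + 6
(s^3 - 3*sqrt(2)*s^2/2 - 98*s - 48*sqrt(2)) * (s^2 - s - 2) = s^5 - 3*sqrt(2)*s^4/2 - s^4 - 100*s^3 + 3*sqrt(2)*s^3/2 - 45*sqrt(2)*s^2 + 98*s^2 + 48*sqrt(2)*s + 196*s + 96*sqrt(2)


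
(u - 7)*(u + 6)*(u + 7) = u^3 + 6*u^2 - 49*u - 294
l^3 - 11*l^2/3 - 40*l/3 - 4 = (l - 6)*(l + 1/3)*(l + 2)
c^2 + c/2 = c*(c + 1/2)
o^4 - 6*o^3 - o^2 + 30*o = o*(o - 5)*(o - 3)*(o + 2)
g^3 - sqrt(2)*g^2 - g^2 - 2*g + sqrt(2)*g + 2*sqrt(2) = (g - 2)*(g + 1)*(g - sqrt(2))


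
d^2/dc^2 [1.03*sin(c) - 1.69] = -1.03*sin(c)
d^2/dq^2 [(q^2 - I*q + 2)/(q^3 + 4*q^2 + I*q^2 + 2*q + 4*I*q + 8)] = (2*q^6 - 6*I*q^5 + q^4*(18 - 48*I) + q^3*(16 - 30*I) + q^2*(12 + 192*I) + q*(-96 + 408*I) - 112 + 64*I)/(q^9 + q^8*(12 + 3*I) + q^7*(51 + 36*I) + q^6*(100 + 155*I) + q^5*(150 + 324*I) + q^4*(264 + 540*I) + q^3*(296 + 848*I) + q^2*(480 + 576*I) + q*(384 + 768*I) + 512)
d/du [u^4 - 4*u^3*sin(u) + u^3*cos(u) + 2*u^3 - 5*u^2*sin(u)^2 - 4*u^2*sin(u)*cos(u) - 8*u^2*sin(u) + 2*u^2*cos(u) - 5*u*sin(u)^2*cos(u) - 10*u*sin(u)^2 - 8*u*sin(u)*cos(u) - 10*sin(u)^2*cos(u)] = -u^3*sin(u) - 4*u^3*cos(u) + 4*u^3 - 14*u^2*sin(u) - 5*u^2*sin(2*u) - 5*u^2*cos(u) - 4*u^2*cos(2*u) + 6*u^2 - 59*u*sin(u)/4 - 14*u*sin(2*u) - 15*u*sin(3*u)/4 + 4*u*cos(u) - 3*u*cos(2*u) - 5*u + 5*sin(u)/2 - 4*sin(2*u) - 15*sin(3*u)/2 - 5*cos(u)/4 + 5*cos(2*u) + 5*cos(3*u)/4 - 5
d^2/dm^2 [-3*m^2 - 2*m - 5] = -6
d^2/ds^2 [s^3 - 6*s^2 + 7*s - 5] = 6*s - 12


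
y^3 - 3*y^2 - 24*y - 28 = (y - 7)*(y + 2)^2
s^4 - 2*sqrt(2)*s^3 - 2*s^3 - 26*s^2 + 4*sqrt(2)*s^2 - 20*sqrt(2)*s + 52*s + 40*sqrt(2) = (s - 2)*(s - 5*sqrt(2))*(s + sqrt(2))*(s + 2*sqrt(2))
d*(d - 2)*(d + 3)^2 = d^4 + 4*d^3 - 3*d^2 - 18*d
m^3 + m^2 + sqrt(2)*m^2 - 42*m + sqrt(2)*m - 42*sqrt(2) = (m - 6)*(m + 7)*(m + sqrt(2))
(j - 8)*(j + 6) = j^2 - 2*j - 48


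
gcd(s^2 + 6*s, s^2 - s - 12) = 1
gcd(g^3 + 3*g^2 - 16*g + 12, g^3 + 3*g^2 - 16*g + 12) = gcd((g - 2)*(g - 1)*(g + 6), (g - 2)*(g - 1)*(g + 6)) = g^3 + 3*g^2 - 16*g + 12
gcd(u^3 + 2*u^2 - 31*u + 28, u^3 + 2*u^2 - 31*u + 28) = u^3 + 2*u^2 - 31*u + 28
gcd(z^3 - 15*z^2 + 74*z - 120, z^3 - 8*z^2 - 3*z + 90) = z^2 - 11*z + 30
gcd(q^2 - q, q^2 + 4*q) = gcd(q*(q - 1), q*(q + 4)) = q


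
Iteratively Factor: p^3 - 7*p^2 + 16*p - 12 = (p - 2)*(p^2 - 5*p + 6) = (p - 3)*(p - 2)*(p - 2)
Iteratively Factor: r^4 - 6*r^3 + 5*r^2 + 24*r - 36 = (r - 3)*(r^3 - 3*r^2 - 4*r + 12) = (r - 3)*(r - 2)*(r^2 - r - 6) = (r - 3)*(r - 2)*(r + 2)*(r - 3)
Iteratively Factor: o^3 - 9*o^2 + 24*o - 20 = (o - 2)*(o^2 - 7*o + 10) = (o - 5)*(o - 2)*(o - 2)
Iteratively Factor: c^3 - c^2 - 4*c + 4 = (c - 1)*(c^2 - 4) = (c - 2)*(c - 1)*(c + 2)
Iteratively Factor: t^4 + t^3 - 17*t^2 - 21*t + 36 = (t + 3)*(t^3 - 2*t^2 - 11*t + 12) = (t + 3)^2*(t^2 - 5*t + 4) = (t - 1)*(t + 3)^2*(t - 4)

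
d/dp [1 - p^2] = -2*p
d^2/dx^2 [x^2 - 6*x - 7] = 2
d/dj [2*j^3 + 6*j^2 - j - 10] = 6*j^2 + 12*j - 1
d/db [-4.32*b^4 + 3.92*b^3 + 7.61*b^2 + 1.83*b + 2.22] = -17.28*b^3 + 11.76*b^2 + 15.22*b + 1.83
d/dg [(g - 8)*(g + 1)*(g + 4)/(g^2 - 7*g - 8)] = 1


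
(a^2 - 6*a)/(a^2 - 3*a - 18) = a/(a + 3)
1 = 1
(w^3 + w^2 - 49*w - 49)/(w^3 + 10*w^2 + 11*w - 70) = (w^2 - 6*w - 7)/(w^2 + 3*w - 10)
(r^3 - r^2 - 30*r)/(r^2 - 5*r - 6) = r*(r + 5)/(r + 1)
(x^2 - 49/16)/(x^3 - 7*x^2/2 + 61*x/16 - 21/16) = (4*x + 7)/(4*x^2 - 7*x + 3)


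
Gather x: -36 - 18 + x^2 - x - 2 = x^2 - x - 56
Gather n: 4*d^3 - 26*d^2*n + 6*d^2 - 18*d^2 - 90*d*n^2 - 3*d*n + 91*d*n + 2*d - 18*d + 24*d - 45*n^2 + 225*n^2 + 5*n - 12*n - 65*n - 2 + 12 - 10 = 4*d^3 - 12*d^2 + 8*d + n^2*(180 - 90*d) + n*(-26*d^2 + 88*d - 72)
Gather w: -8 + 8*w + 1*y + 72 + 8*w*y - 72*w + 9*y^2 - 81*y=w*(8*y - 64) + 9*y^2 - 80*y + 64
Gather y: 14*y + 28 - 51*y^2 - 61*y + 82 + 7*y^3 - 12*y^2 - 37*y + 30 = 7*y^3 - 63*y^2 - 84*y + 140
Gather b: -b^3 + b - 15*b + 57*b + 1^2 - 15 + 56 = -b^3 + 43*b + 42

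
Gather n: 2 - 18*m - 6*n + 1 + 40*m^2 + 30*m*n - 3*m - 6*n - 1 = 40*m^2 - 21*m + n*(30*m - 12) + 2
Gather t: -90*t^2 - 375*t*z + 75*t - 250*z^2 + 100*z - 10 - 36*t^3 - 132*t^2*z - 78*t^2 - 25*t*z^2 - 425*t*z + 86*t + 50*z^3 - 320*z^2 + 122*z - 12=-36*t^3 + t^2*(-132*z - 168) + t*(-25*z^2 - 800*z + 161) + 50*z^3 - 570*z^2 + 222*z - 22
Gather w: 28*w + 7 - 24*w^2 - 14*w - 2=-24*w^2 + 14*w + 5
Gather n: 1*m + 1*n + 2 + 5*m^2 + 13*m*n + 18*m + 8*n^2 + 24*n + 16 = 5*m^2 + 19*m + 8*n^2 + n*(13*m + 25) + 18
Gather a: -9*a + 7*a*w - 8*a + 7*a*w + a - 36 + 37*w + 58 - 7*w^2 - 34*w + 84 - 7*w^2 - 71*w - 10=a*(14*w - 16) - 14*w^2 - 68*w + 96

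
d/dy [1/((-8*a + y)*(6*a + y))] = ((-8*a + y)*(6*a + y) + (8*a - y)^2)/((6*a + y)^2*(8*a - y)^3)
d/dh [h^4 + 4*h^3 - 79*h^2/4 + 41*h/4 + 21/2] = 4*h^3 + 12*h^2 - 79*h/2 + 41/4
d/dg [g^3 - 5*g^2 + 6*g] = 3*g^2 - 10*g + 6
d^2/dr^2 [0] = 0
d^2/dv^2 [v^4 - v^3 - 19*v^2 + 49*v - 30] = 12*v^2 - 6*v - 38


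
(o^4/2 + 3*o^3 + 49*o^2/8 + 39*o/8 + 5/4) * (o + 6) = o^5/2 + 6*o^4 + 193*o^3/8 + 333*o^2/8 + 61*o/2 + 15/2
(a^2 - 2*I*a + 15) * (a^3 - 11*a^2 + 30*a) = a^5 - 11*a^4 - 2*I*a^4 + 45*a^3 + 22*I*a^3 - 165*a^2 - 60*I*a^2 + 450*a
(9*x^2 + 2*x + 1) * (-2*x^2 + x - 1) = -18*x^4 + 5*x^3 - 9*x^2 - x - 1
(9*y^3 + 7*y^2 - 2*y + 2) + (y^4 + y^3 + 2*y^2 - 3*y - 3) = y^4 + 10*y^3 + 9*y^2 - 5*y - 1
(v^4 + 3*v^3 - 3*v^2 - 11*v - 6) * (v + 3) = v^5 + 6*v^4 + 6*v^3 - 20*v^2 - 39*v - 18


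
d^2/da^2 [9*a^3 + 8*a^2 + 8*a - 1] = 54*a + 16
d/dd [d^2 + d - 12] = 2*d + 1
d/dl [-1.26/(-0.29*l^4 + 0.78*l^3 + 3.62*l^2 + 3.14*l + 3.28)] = (-1.4616*l^3 + 2.9484*l^2 + 9.1224*l + 3.9564)/(-0.29*l^4 + 0.78*l^3 + 3.62*l^2 + 3.14*l + 3.28)^2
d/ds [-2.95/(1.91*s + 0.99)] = 5.6345/(1.91*s + 0.99)^2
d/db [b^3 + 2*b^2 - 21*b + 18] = 3*b^2 + 4*b - 21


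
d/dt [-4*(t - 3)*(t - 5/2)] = 22 - 8*t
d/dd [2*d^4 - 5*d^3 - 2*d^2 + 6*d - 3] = 8*d^3 - 15*d^2 - 4*d + 6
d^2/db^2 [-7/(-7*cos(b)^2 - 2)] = 98*(-14*sin(b)^4 + 3*sin(b)^2 + 9)/(7*cos(b)^2 + 2)^3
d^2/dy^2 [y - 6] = 0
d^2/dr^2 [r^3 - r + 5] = 6*r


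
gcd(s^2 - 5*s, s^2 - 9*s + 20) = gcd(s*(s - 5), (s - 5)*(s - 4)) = s - 5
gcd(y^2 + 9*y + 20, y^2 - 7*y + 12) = 1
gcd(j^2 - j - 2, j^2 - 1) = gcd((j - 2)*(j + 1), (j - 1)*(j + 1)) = j + 1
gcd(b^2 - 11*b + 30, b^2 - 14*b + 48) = b - 6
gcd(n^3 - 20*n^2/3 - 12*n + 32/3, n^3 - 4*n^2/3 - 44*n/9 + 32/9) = n^2 + 4*n/3 - 4/3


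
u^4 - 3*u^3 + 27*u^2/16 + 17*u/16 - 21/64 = (u - 7/4)*(u - 3/2)*(u - 1/4)*(u + 1/2)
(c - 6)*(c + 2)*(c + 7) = c^3 + 3*c^2 - 40*c - 84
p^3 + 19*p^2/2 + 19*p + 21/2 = (p + 1)*(p + 3/2)*(p + 7)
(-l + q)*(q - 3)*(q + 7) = -l*q^2 - 4*l*q + 21*l + q^3 + 4*q^2 - 21*q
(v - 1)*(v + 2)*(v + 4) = v^3 + 5*v^2 + 2*v - 8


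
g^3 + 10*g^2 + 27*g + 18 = (g + 1)*(g + 3)*(g + 6)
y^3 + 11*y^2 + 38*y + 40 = (y + 2)*(y + 4)*(y + 5)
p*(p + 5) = p^2 + 5*p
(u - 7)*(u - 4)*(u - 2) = u^3 - 13*u^2 + 50*u - 56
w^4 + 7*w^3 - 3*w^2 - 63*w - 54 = (w - 3)*(w + 1)*(w + 3)*(w + 6)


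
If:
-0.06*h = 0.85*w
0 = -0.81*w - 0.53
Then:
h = 9.27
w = -0.65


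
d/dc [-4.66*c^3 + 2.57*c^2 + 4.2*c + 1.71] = -13.98*c^2 + 5.14*c + 4.2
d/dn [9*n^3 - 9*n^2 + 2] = 9*n*(3*n - 2)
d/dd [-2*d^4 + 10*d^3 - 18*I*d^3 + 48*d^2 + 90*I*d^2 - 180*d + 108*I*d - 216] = -8*d^3 + d^2*(30 - 54*I) + d*(96 + 180*I) - 180 + 108*I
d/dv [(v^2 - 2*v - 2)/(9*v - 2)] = (9*v^2 - 4*v + 22)/(81*v^2 - 36*v + 4)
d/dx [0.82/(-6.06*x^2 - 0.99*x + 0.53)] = (9.9384*x + 0.8118)/(6.06*x^2 + 0.99*x - 0.53)^2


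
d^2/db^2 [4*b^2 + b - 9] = 8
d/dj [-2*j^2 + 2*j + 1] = 2 - 4*j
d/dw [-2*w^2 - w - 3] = -4*w - 1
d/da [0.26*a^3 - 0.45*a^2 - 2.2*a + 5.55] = 0.78*a^2 - 0.9*a - 2.2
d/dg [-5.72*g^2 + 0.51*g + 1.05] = 0.51 - 11.44*g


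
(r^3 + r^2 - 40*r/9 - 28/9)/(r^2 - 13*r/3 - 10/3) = (3*r^2 + r - 14)/(3*(r - 5))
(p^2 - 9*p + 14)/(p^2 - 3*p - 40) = (-p^2 + 9*p - 14)/(-p^2 + 3*p + 40)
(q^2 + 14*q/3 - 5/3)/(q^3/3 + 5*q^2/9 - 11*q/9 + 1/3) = 3*(q + 5)/(q^2 + 2*q - 3)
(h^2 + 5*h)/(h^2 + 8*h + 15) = h/(h + 3)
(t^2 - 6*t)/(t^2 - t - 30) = t/(t + 5)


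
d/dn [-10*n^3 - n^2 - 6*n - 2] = -30*n^2 - 2*n - 6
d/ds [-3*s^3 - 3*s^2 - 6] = 3*s*(-3*s - 2)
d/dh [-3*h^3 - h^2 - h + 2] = -9*h^2 - 2*h - 1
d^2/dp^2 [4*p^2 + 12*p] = 8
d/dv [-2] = 0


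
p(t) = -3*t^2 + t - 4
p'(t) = 1 - 6*t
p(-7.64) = -186.75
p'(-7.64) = 46.84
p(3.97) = -47.31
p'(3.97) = -22.82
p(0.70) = -4.77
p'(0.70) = -3.20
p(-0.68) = -6.07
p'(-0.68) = 5.08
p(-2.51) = -25.41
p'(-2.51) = 16.06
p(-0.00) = -4.00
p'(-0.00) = 1.00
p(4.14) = -51.28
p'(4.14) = -23.84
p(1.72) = -11.16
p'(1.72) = -9.32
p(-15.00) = -694.00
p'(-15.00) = 91.00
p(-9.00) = -256.00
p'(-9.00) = 55.00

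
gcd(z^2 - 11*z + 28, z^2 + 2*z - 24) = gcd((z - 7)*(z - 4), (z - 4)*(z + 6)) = z - 4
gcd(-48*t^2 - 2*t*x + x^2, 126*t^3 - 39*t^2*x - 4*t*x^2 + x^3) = 6*t + x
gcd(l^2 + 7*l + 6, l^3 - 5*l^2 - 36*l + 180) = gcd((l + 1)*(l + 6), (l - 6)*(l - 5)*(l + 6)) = l + 6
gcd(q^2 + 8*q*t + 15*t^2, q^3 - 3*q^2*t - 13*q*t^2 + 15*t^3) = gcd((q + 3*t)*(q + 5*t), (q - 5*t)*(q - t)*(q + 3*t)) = q + 3*t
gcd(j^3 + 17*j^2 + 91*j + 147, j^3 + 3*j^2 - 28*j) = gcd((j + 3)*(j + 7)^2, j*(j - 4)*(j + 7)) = j + 7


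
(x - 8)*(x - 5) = x^2 - 13*x + 40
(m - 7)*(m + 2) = m^2 - 5*m - 14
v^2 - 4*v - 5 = (v - 5)*(v + 1)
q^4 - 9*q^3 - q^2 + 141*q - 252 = (q - 7)*(q - 3)^2*(q + 4)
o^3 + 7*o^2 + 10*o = o*(o + 2)*(o + 5)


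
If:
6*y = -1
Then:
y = -1/6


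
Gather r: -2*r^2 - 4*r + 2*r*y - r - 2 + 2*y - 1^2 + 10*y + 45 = -2*r^2 + r*(2*y - 5) + 12*y + 42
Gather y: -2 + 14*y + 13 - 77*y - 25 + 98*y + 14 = 35*y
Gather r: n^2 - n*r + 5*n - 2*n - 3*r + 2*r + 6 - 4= n^2 + 3*n + r*(-n - 1) + 2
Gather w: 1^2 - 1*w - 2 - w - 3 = -2*w - 4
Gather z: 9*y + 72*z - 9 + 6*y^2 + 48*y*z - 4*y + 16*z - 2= 6*y^2 + 5*y + z*(48*y + 88) - 11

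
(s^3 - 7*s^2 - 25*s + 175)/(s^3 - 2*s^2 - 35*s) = (s - 5)/s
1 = 1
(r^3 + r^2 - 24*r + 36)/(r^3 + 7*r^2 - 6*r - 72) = (r - 2)/(r + 4)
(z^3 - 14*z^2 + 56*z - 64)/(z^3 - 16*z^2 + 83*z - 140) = (z^2 - 10*z + 16)/(z^2 - 12*z + 35)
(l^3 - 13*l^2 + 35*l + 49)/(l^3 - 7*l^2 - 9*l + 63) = (l^2 - 6*l - 7)/(l^2 - 9)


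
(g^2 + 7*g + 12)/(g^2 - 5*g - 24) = (g + 4)/(g - 8)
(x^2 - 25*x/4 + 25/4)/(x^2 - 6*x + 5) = (x - 5/4)/(x - 1)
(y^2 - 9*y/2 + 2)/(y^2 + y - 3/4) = 2*(y - 4)/(2*y + 3)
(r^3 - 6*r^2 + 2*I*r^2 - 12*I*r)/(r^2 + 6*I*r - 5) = r*(r^2 + 2*r*(-3 + I) - 12*I)/(r^2 + 6*I*r - 5)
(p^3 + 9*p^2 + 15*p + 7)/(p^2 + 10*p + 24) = (p^3 + 9*p^2 + 15*p + 7)/(p^2 + 10*p + 24)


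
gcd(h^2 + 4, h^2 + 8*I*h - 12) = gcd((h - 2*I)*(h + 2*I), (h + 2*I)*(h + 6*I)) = h + 2*I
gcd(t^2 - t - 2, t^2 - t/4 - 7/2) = t - 2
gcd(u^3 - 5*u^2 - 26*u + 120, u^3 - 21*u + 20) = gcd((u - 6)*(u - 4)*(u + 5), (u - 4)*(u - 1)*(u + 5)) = u^2 + u - 20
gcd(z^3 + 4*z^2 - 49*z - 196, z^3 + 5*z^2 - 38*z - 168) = z^2 + 11*z + 28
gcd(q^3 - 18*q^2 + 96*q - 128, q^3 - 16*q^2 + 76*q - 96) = q^2 - 10*q + 16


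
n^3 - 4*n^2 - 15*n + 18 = (n - 6)*(n - 1)*(n + 3)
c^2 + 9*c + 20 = (c + 4)*(c + 5)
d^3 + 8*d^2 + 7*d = d*(d + 1)*(d + 7)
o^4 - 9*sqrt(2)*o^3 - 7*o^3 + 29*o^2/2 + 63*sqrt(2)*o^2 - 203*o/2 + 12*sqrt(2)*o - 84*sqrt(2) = (o - 7)*(o - 8*sqrt(2))*(o - 3*sqrt(2)/2)*(o + sqrt(2)/2)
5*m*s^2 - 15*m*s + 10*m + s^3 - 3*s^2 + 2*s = (5*m + s)*(s - 2)*(s - 1)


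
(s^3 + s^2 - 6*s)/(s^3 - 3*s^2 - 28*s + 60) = s*(s + 3)/(s^2 - s - 30)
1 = 1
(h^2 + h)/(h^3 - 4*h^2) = (h + 1)/(h*(h - 4))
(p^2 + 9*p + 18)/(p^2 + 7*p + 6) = (p + 3)/(p + 1)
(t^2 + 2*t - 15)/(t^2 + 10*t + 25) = (t - 3)/(t + 5)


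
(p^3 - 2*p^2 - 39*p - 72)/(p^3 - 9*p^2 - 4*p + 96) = (p + 3)/(p - 4)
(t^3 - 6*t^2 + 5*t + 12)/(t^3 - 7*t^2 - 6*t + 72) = (t^2 - 2*t - 3)/(t^2 - 3*t - 18)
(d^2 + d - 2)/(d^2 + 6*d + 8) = (d - 1)/(d + 4)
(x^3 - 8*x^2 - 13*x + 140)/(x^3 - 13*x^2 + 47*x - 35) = (x + 4)/(x - 1)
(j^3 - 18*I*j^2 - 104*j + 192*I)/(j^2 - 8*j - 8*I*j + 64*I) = (j^2 - 10*I*j - 24)/(j - 8)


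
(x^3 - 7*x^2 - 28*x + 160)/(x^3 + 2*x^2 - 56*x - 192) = (x^2 + x - 20)/(x^2 + 10*x + 24)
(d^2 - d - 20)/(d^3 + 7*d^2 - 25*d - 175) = (d + 4)/(d^2 + 12*d + 35)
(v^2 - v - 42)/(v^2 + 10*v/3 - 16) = 3*(v - 7)/(3*v - 8)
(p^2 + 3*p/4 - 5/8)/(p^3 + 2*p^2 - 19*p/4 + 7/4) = (4*p + 5)/(2*(2*p^2 + 5*p - 7))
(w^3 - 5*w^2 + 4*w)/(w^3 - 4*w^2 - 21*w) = (-w^2 + 5*w - 4)/(-w^2 + 4*w + 21)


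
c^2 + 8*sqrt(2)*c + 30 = (c + 3*sqrt(2))*(c + 5*sqrt(2))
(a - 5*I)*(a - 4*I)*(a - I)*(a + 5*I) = a^4 - 5*I*a^3 + 21*a^2 - 125*I*a - 100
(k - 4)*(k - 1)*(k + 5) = k^3 - 21*k + 20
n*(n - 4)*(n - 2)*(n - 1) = n^4 - 7*n^3 + 14*n^2 - 8*n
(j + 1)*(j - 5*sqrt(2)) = j^2 - 5*sqrt(2)*j + j - 5*sqrt(2)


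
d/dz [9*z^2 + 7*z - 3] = 18*z + 7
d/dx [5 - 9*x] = -9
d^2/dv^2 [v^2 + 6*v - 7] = 2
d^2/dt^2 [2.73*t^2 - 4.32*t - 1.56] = 5.46000000000000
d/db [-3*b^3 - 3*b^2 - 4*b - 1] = -9*b^2 - 6*b - 4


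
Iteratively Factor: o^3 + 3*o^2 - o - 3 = (o + 1)*(o^2 + 2*o - 3) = (o + 1)*(o + 3)*(o - 1)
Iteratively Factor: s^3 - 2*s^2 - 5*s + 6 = (s - 1)*(s^2 - s - 6) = (s - 1)*(s + 2)*(s - 3)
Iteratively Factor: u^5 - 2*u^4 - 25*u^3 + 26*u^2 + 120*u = (u + 4)*(u^4 - 6*u^3 - u^2 + 30*u) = u*(u + 4)*(u^3 - 6*u^2 - u + 30) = u*(u - 3)*(u + 4)*(u^2 - 3*u - 10) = u*(u - 5)*(u - 3)*(u + 4)*(u + 2)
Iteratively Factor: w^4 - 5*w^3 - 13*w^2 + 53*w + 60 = (w - 4)*(w^3 - w^2 - 17*w - 15) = (w - 4)*(w + 1)*(w^2 - 2*w - 15) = (w - 4)*(w + 1)*(w + 3)*(w - 5)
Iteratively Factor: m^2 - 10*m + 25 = (m - 5)*(m - 5)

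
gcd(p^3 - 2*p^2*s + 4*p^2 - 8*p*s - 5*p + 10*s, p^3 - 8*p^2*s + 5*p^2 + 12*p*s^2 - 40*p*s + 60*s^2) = p^2 - 2*p*s + 5*p - 10*s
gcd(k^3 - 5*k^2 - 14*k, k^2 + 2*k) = k^2 + 2*k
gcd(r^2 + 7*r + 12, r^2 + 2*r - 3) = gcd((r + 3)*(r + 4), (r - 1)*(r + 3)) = r + 3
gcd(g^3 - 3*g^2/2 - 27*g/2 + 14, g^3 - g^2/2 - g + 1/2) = g - 1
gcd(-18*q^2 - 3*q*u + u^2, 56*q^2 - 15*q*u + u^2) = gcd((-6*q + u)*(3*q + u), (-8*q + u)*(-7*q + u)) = 1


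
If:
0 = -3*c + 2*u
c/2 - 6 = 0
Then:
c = 12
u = 18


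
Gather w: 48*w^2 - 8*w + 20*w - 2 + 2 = 48*w^2 + 12*w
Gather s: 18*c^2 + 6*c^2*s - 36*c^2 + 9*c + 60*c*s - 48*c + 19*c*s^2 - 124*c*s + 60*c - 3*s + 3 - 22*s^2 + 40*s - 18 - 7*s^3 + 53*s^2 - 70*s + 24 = -18*c^2 + 21*c - 7*s^3 + s^2*(19*c + 31) + s*(6*c^2 - 64*c - 33) + 9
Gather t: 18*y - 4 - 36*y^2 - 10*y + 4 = -36*y^2 + 8*y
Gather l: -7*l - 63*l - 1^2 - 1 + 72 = 70 - 70*l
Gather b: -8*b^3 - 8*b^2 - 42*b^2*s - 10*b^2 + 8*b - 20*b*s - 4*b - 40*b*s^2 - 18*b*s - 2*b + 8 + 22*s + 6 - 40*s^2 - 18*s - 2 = -8*b^3 + b^2*(-42*s - 18) + b*(-40*s^2 - 38*s + 2) - 40*s^2 + 4*s + 12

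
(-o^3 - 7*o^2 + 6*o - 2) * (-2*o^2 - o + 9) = 2*o^5 + 15*o^4 - 14*o^3 - 65*o^2 + 56*o - 18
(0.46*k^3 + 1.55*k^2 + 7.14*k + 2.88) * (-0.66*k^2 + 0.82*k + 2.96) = -0.3036*k^5 - 0.6458*k^4 - 2.0798*k^3 + 8.542*k^2 + 23.496*k + 8.5248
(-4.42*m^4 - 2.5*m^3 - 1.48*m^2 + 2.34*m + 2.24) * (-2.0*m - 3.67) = 8.84*m^5 + 21.2214*m^4 + 12.135*m^3 + 0.7516*m^2 - 13.0678*m - 8.2208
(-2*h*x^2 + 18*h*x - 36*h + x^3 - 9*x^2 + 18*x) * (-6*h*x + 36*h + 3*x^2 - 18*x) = 12*h^2*x^3 - 180*h^2*x^2 + 864*h^2*x - 1296*h^2 - 12*h*x^4 + 180*h*x^3 - 864*h*x^2 + 1296*h*x + 3*x^5 - 45*x^4 + 216*x^3 - 324*x^2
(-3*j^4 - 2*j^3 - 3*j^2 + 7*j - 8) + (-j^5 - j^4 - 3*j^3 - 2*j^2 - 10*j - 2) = -j^5 - 4*j^4 - 5*j^3 - 5*j^2 - 3*j - 10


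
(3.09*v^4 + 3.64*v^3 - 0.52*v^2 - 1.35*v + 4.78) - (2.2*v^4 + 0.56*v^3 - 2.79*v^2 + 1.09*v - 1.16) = 0.89*v^4 + 3.08*v^3 + 2.27*v^2 - 2.44*v + 5.94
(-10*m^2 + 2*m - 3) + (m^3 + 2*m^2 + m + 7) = m^3 - 8*m^2 + 3*m + 4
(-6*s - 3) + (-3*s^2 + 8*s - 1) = -3*s^2 + 2*s - 4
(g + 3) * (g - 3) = g^2 - 9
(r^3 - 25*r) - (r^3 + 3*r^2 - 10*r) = -3*r^2 - 15*r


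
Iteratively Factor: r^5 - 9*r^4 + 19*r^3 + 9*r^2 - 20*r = (r - 4)*(r^4 - 5*r^3 - r^2 + 5*r) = (r - 4)*(r - 1)*(r^3 - 4*r^2 - 5*r) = (r - 4)*(r - 1)*(r + 1)*(r^2 - 5*r) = r*(r - 4)*(r - 1)*(r + 1)*(r - 5)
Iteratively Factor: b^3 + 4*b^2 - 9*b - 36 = (b + 4)*(b^2 - 9) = (b + 3)*(b + 4)*(b - 3)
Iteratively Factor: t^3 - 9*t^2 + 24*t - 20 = (t - 2)*(t^2 - 7*t + 10) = (t - 2)^2*(t - 5)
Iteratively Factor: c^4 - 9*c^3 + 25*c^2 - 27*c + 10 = (c - 5)*(c^3 - 4*c^2 + 5*c - 2) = (c - 5)*(c - 1)*(c^2 - 3*c + 2) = (c - 5)*(c - 1)^2*(c - 2)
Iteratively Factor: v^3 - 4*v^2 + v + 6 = (v - 2)*(v^2 - 2*v - 3) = (v - 3)*(v - 2)*(v + 1)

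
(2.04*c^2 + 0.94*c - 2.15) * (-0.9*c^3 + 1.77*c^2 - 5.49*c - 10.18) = -1.836*c^5 + 2.7648*c^4 - 7.6008*c^3 - 29.7333*c^2 + 2.2343*c + 21.887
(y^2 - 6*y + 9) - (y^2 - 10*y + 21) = 4*y - 12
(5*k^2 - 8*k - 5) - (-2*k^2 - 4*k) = 7*k^2 - 4*k - 5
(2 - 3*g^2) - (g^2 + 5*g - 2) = -4*g^2 - 5*g + 4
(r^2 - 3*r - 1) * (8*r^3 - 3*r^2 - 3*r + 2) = 8*r^5 - 27*r^4 - 2*r^3 + 14*r^2 - 3*r - 2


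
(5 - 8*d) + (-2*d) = 5 - 10*d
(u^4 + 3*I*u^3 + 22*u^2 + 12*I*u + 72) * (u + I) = u^5 + 4*I*u^4 + 19*u^3 + 34*I*u^2 + 60*u + 72*I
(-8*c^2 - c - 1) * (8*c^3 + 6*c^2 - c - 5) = -64*c^5 - 56*c^4 - 6*c^3 + 35*c^2 + 6*c + 5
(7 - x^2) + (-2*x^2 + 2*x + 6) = -3*x^2 + 2*x + 13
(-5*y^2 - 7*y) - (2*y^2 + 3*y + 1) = -7*y^2 - 10*y - 1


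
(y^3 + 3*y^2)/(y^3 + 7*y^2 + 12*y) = y/(y + 4)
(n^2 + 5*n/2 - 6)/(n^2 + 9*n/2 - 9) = (n + 4)/(n + 6)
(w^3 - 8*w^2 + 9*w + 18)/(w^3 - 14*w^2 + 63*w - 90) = (w + 1)/(w - 5)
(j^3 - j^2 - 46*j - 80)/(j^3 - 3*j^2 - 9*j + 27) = (j^3 - j^2 - 46*j - 80)/(j^3 - 3*j^2 - 9*j + 27)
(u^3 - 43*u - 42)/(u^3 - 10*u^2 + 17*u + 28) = (u + 6)/(u - 4)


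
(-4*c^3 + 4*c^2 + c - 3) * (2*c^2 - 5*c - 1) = -8*c^5 + 28*c^4 - 14*c^3 - 15*c^2 + 14*c + 3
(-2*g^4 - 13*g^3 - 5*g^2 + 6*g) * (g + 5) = -2*g^5 - 23*g^4 - 70*g^3 - 19*g^2 + 30*g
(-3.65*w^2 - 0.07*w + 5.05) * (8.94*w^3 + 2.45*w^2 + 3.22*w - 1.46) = -32.631*w^5 - 9.5683*w^4 + 33.2225*w^3 + 17.4761*w^2 + 16.3632*w - 7.373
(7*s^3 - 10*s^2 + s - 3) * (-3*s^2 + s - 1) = -21*s^5 + 37*s^4 - 20*s^3 + 20*s^2 - 4*s + 3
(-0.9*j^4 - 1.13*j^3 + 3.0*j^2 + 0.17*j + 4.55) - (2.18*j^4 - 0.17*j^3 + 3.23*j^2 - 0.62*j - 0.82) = -3.08*j^4 - 0.96*j^3 - 0.23*j^2 + 0.79*j + 5.37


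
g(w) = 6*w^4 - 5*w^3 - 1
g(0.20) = -1.03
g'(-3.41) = -1126.07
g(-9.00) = 43010.00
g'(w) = 24*w^3 - 15*w^2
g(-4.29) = 2426.03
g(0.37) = -1.14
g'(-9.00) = -18711.00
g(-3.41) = 1008.54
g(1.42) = 9.08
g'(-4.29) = -2170.95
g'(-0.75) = -18.56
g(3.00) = 350.00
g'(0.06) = -0.05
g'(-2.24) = -345.01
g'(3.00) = 513.00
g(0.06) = -1.00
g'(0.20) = -0.41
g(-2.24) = 206.25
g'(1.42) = 38.47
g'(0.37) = -0.84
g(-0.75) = 3.01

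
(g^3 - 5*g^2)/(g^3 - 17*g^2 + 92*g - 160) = g^2/(g^2 - 12*g + 32)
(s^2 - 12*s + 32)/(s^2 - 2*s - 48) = (s - 4)/(s + 6)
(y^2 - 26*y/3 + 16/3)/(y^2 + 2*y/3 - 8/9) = 3*(y - 8)/(3*y + 4)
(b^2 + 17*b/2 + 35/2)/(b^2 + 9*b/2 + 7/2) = (b + 5)/(b + 1)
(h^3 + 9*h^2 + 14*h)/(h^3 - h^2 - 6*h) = (h + 7)/(h - 3)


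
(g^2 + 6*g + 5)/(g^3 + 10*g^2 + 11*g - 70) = (g + 1)/(g^2 + 5*g - 14)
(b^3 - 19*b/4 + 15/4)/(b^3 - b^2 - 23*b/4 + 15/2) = (b - 1)/(b - 2)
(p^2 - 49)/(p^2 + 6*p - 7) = (p - 7)/(p - 1)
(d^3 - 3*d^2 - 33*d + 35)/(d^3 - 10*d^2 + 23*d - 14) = (d + 5)/(d - 2)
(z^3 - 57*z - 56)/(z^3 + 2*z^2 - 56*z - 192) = (z^2 + 8*z + 7)/(z^2 + 10*z + 24)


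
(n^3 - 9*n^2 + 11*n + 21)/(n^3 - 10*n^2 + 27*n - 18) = (n^2 - 6*n - 7)/(n^2 - 7*n + 6)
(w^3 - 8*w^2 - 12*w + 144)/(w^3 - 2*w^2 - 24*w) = (w - 6)/w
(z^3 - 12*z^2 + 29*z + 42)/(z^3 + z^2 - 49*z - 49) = (z - 6)/(z + 7)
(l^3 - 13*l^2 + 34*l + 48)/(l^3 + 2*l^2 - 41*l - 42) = (l - 8)/(l + 7)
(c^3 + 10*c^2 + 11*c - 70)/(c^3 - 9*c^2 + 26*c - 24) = (c^2 + 12*c + 35)/(c^2 - 7*c + 12)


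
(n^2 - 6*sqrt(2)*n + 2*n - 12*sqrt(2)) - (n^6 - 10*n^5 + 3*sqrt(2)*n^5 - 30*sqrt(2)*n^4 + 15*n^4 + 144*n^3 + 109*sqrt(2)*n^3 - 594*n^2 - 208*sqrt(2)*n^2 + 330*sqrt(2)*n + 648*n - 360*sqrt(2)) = -n^6 - 3*sqrt(2)*n^5 + 10*n^5 - 15*n^4 + 30*sqrt(2)*n^4 - 109*sqrt(2)*n^3 - 144*n^3 + 208*sqrt(2)*n^2 + 595*n^2 - 646*n - 336*sqrt(2)*n + 348*sqrt(2)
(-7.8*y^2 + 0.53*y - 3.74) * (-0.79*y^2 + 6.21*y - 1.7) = 6.162*y^4 - 48.8567*y^3 + 19.5059*y^2 - 24.1264*y + 6.358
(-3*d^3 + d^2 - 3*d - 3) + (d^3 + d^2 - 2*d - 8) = -2*d^3 + 2*d^2 - 5*d - 11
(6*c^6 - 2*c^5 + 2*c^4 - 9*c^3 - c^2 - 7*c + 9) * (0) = 0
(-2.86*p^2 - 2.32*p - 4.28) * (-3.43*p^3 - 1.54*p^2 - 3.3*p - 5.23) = 9.8098*p^5 + 12.362*p^4 + 27.6912*p^3 + 29.205*p^2 + 26.2576*p + 22.3844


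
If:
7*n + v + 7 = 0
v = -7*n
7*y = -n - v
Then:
No Solution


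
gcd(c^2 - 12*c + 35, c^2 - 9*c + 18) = 1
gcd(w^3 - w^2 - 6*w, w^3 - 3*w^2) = w^2 - 3*w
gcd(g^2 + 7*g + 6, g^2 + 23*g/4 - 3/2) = g + 6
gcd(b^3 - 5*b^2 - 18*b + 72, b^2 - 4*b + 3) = b - 3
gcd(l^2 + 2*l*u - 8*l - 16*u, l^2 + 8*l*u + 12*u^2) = l + 2*u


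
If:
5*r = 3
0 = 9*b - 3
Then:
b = 1/3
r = 3/5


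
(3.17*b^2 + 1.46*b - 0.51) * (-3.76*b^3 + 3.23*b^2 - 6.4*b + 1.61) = -11.9192*b^5 + 4.7495*b^4 - 13.6546*b^3 - 5.8876*b^2 + 5.6146*b - 0.8211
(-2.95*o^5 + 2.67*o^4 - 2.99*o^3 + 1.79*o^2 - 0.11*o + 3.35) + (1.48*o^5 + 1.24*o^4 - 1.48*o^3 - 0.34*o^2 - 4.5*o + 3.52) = -1.47*o^5 + 3.91*o^4 - 4.47*o^3 + 1.45*o^2 - 4.61*o + 6.87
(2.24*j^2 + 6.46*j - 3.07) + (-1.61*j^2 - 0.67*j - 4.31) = 0.63*j^2 + 5.79*j - 7.38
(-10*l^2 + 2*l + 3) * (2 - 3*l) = 30*l^3 - 26*l^2 - 5*l + 6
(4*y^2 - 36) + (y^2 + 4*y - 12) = 5*y^2 + 4*y - 48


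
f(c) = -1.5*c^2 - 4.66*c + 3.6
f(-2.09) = 6.79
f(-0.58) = 5.80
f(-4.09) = -2.43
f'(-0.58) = -2.92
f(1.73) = -8.95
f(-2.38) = 6.19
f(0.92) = -1.96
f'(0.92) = -7.42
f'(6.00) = -22.66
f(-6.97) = -36.79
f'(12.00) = -40.66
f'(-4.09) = 7.61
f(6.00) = -78.36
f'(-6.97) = 16.25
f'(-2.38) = 2.48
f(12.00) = -268.32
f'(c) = -3.0*c - 4.66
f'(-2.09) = 1.61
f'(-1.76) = 0.62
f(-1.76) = 7.16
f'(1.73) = -9.85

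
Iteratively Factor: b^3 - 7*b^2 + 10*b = (b - 5)*(b^2 - 2*b) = (b - 5)*(b - 2)*(b)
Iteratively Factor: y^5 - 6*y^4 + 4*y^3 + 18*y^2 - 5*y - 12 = (y - 3)*(y^4 - 3*y^3 - 5*y^2 + 3*y + 4) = (y - 3)*(y + 1)*(y^3 - 4*y^2 - y + 4) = (y - 4)*(y - 3)*(y + 1)*(y^2 - 1) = (y - 4)*(y - 3)*(y + 1)^2*(y - 1)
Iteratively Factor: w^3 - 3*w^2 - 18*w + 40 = (w - 5)*(w^2 + 2*w - 8) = (w - 5)*(w + 4)*(w - 2)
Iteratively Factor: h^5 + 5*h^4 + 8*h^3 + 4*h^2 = (h)*(h^4 + 5*h^3 + 8*h^2 + 4*h) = h^2*(h^3 + 5*h^2 + 8*h + 4) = h^2*(h + 2)*(h^2 + 3*h + 2) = h^2*(h + 1)*(h + 2)*(h + 2)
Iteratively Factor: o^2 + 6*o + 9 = (o + 3)*(o + 3)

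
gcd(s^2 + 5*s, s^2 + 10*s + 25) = s + 5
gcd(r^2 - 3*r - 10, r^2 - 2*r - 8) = r + 2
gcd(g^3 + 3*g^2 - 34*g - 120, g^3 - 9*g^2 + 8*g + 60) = g - 6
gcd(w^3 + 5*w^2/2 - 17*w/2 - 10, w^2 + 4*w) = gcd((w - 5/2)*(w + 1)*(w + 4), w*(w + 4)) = w + 4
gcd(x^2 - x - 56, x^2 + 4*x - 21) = x + 7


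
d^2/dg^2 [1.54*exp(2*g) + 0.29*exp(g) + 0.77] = (6.16*exp(g) + 0.29)*exp(g)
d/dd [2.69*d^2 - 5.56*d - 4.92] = 5.38*d - 5.56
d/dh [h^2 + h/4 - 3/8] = 2*h + 1/4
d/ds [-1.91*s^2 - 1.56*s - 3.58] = -3.82*s - 1.56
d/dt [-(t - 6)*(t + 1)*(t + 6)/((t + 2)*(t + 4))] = (-t^4 - 12*t^3 - 66*t^2 - 88*t + 72)/(t^4 + 12*t^3 + 52*t^2 + 96*t + 64)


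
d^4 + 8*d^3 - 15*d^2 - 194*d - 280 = (d - 5)*(d + 2)*(d + 4)*(d + 7)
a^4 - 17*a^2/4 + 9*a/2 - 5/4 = (a - 1)^2*(a - 1/2)*(a + 5/2)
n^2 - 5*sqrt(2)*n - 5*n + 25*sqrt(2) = (n - 5)*(n - 5*sqrt(2))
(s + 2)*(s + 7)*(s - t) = s^3 - s^2*t + 9*s^2 - 9*s*t + 14*s - 14*t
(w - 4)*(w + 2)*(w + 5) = w^3 + 3*w^2 - 18*w - 40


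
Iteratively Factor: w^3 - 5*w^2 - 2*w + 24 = (w - 4)*(w^2 - w - 6) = (w - 4)*(w + 2)*(w - 3)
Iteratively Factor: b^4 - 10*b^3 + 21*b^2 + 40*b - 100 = (b - 5)*(b^3 - 5*b^2 - 4*b + 20) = (b - 5)*(b - 2)*(b^2 - 3*b - 10) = (b - 5)^2*(b - 2)*(b + 2)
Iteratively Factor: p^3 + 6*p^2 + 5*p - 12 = (p + 4)*(p^2 + 2*p - 3) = (p + 3)*(p + 4)*(p - 1)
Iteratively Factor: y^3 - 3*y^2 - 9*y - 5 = (y + 1)*(y^2 - 4*y - 5) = (y - 5)*(y + 1)*(y + 1)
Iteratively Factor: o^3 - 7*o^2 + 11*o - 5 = (o - 1)*(o^2 - 6*o + 5) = (o - 1)^2*(o - 5)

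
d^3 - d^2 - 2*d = d*(d - 2)*(d + 1)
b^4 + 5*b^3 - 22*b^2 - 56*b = b*(b - 4)*(b + 2)*(b + 7)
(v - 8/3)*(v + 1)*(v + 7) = v^3 + 16*v^2/3 - 43*v/3 - 56/3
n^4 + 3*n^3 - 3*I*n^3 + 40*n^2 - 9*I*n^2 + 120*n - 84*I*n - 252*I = (n + 3)*(n - 7*I)*(n - 2*I)*(n + 6*I)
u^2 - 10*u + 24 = (u - 6)*(u - 4)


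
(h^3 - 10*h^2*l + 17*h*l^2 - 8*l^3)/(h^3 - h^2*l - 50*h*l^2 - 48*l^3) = (h^2 - 2*h*l + l^2)/(h^2 + 7*h*l + 6*l^2)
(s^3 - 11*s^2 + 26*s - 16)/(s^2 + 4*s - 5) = (s^2 - 10*s + 16)/(s + 5)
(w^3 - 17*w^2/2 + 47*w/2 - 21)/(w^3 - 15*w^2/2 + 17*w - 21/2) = (w - 2)/(w - 1)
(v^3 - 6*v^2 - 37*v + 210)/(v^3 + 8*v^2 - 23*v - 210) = (v - 7)/(v + 7)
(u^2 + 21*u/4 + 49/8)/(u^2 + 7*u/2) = (u + 7/4)/u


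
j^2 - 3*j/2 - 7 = (j - 7/2)*(j + 2)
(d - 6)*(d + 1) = d^2 - 5*d - 6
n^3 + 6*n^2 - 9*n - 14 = (n - 2)*(n + 1)*(n + 7)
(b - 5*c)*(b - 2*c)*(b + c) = b^3 - 6*b^2*c + 3*b*c^2 + 10*c^3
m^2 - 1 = (m - 1)*(m + 1)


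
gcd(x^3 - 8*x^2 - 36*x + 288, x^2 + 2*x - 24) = x + 6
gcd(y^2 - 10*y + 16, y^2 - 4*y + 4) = y - 2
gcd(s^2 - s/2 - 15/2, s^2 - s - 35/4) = s + 5/2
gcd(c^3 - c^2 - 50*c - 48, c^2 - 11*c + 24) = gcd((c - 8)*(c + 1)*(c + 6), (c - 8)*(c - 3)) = c - 8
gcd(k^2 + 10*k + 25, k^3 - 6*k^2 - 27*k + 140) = k + 5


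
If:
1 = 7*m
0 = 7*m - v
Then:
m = 1/7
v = 1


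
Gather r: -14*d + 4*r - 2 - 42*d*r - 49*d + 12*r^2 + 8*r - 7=-63*d + 12*r^2 + r*(12 - 42*d) - 9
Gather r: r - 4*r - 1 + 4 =3 - 3*r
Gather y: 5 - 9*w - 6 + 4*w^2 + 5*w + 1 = 4*w^2 - 4*w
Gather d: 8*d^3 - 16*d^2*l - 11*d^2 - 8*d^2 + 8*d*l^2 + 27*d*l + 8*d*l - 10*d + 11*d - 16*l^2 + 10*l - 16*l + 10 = 8*d^3 + d^2*(-16*l - 19) + d*(8*l^2 + 35*l + 1) - 16*l^2 - 6*l + 10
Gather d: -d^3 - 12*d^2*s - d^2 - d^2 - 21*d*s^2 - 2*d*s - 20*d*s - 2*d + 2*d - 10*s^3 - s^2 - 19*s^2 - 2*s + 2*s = -d^3 + d^2*(-12*s - 2) + d*(-21*s^2 - 22*s) - 10*s^3 - 20*s^2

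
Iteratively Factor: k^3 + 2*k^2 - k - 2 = (k - 1)*(k^2 + 3*k + 2) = (k - 1)*(k + 1)*(k + 2)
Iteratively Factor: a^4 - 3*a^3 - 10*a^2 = (a)*(a^3 - 3*a^2 - 10*a) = a*(a + 2)*(a^2 - 5*a) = a^2*(a + 2)*(a - 5)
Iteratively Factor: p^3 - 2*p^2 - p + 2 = (p + 1)*(p^2 - 3*p + 2) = (p - 1)*(p + 1)*(p - 2)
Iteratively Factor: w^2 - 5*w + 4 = (w - 1)*(w - 4)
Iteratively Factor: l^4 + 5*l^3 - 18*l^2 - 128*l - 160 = (l + 4)*(l^3 + l^2 - 22*l - 40) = (l + 2)*(l + 4)*(l^2 - l - 20) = (l + 2)*(l + 4)^2*(l - 5)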